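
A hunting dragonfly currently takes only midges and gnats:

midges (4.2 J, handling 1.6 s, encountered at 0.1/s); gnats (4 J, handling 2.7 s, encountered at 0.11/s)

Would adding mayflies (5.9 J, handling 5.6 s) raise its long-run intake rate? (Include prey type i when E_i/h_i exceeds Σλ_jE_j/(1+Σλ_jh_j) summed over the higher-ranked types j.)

On midges and gnats alone, R = ΣλE/(1+Σλh) = 0.86/1.457 = 0.5903 J/s.
mayflies: E/h = 5.9/5.6 = 1.054 J/s.
Since 1.054 > R, including mayflies increases the long-run rate.

Yes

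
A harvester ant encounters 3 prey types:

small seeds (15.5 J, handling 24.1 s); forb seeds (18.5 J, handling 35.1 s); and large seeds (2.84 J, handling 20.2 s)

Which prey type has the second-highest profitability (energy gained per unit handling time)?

forb seeds

Profitability E/h (J/s): small seeds = 15.5/24.1 = 0.643, forb seeds = 18.5/35.1 = 0.527, large seeds = 2.84/20.2 = 0.141.
Ranked: small seeds > forb seeds > large seeds.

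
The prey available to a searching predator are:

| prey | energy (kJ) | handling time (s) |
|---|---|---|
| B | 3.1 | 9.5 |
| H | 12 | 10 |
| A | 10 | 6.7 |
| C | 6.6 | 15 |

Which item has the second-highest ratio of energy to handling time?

Profitability E/h (kJ/s): B = 3.1/9.5 = 0.326, H = 12/10 = 1.2, A = 10/6.7 = 1.49, C = 6.6/15 = 0.44.
Ranked: A > H > C > B.

H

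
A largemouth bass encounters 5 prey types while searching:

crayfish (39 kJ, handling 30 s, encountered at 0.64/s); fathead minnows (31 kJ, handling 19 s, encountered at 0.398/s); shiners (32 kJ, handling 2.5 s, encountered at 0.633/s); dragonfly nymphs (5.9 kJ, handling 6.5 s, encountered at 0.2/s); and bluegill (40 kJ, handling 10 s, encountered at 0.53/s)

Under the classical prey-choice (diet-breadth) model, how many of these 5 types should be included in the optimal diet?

Profitabilities (E/h, kJ/s): shiners 12.8, bluegill 4, fathead minnows 1.63, crayfish 1.3, dragonfly nymphs 0.908. Add prey in this order while the next type's profitability exceeds the intake rate on those already taken.
Rate on top 1: 7.844. bluegill: 4 < 7.844 → exclude; stop.
Optimal diet: shiners — 1 of 5 types.

1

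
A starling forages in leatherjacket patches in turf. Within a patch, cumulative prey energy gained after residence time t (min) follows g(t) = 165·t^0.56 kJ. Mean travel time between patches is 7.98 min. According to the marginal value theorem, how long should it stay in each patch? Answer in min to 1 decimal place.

Maximise g(t)/(T+t): set derivative to zero → g'(t)(T+t) = g(t).
g'(t) = 0.56·165·t^-0.44. Setting 0.56·165·t^-0.44 = 165·t^0.56/(7.98+t) gives 0.56(7.98+t) = t, so 0.44·t = 0.56×7.98.
t* = 0.56×7.98/0.44 = 10.16 min.

10.2 min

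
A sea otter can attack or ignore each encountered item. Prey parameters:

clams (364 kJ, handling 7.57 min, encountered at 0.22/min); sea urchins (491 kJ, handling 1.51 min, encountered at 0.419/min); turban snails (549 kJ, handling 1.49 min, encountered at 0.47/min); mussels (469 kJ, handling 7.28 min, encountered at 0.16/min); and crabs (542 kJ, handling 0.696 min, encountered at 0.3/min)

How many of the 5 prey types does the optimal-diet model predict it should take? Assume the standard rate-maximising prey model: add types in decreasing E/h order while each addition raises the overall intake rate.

3

Profitabilities (E/h, kJ/min): crabs 779, turban snails 368, sea urchins 325, mussels 64.4, clams 48.1. Add prey in this order while the next type's profitability exceeds the intake rate on those already taken.
Rate on top 1: 134.5. turban snails: 368 > 134.5 → include.
Rate on top 2: 220.3. sea urchins: 325 > 220.3 → include.
Rate on top 3: 246.4. mussels: 64.4 < 246.4 → exclude; stop.
Optimal diet: crabs, turban snails, sea urchins — 3 of 5 types.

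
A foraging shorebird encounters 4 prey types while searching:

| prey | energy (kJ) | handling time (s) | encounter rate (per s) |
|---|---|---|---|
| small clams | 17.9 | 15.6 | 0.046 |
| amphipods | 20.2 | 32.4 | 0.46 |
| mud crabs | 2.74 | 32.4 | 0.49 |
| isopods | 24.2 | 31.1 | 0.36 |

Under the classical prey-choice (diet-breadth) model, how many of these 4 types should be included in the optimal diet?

2

E/h in descending order: small clams 1.15, isopods 0.778, amphipods 0.623, mud crabs 0.0846 kJ/s. The optimal diet is the largest prefix of this list for which every included type satisfies E_i/h_i > R on the types above it.
Rate on top 1: 0.4794. isopods: 0.778 > 0.4794 → include.
Rate on top 2: 0.7384. amphipods: 0.623 < 0.7384 → exclude; stop.
Optimal diet: small clams, isopods — 2 of 4 types.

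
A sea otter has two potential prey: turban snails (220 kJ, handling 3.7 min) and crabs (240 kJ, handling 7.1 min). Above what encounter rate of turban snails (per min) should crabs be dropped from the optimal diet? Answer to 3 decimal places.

0.356 per min

The zero-one rule: include crabs iff E₂/h₂ > λE₁/(1+λh₁). Equality gives the switch point.
λE₁h₂ = E₂ + λE₂h₁ ⇒ λ = E₂/(E₁h₂ − E₂h₁) = 240/(1562 − 888) = 0.3561 per min.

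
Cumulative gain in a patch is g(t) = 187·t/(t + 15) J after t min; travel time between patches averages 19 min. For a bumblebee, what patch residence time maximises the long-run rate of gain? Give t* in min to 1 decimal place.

By the marginal value theorem, leave when the instantaneous gain rate g'(t) equals the habitat-wide average g(t)/(T + t).
g'(t) = 187·15/(t + 15)². Setting 187·15/(t+15)² = 187t/[(t+15)(19+t)] gives 15(19+t) = t(t+15), so t² = 15×19 = 285.
t* = √285 = 16.88 min.

16.9 min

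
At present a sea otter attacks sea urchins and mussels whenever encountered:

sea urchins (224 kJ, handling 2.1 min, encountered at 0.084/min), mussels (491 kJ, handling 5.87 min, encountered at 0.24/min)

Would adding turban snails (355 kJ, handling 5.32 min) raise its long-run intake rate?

Yes

Intake rate on the current diet: R = (0.084×224 + 0.24×491) / (1 + 0.084×2.1 + 0.24×5.87) = 136.7/2.585 = 52.86 kJ/min.
Profitability of turban snails: 355/5.32 = 66.73 kJ/min.
66.73 > 52.86, so adding turban snails raises the average — include it.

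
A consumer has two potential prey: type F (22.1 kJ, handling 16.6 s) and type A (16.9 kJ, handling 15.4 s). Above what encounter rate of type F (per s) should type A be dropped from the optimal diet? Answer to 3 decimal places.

At the threshold, the rate on type F alone equals the profitability of type A: λ·22.1/(1 + λ·16.6) = 16.9/15.4 = 1.097.
Rearranging, λ(22.1 − 1.097×16.6) = 1.097, so λ = 1.097/3.883 = 0.2826 per s.

0.283 per s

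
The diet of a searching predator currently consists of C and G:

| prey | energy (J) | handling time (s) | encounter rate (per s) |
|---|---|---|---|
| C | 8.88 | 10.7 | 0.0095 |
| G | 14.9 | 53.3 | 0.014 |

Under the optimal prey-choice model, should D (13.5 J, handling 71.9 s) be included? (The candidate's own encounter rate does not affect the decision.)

On C and G alone, R = ΣλE/(1+Σλh) = 0.293/1.848 = 0.1585 J/s.
D: E/h = 13.5/71.9 = 0.1878 J/s.
Since 0.1878 > R, including D increases the long-run rate.

Yes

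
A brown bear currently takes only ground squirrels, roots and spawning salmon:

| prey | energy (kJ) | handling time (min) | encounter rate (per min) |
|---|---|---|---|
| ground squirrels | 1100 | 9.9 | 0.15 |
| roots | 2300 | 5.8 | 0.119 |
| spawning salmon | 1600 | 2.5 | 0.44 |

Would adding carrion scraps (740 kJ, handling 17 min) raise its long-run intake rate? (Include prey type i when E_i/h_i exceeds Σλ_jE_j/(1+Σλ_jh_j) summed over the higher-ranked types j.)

No

Intake rate on the current diet: R = (0.15×1100 + 0.119×2300 + 0.44×1600) / (1 + 0.15×9.9 + 0.119×5.8 + 0.44×2.5) = 1143/4.275 = 267.3 kJ/min.
Profitability of carrion scraps: 740/17 = 43.53 kJ/min.
Since 43.53 < R, time spent handling carrion scraps is better spent searching.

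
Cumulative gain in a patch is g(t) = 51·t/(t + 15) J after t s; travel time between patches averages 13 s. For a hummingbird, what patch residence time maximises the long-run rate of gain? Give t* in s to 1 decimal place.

Maximise g(t)/(T+t): set derivative to zero → g'(t)(T+t) = g(t).
g'(t) = 51·15/(t + 15)². Setting 51·15/(t+15)² = 51t/[(t+15)(13+t)] gives 15(13+t) = t(t+15), so t² = 15×13 = 195.
t* = √195 = 13.96 s.

14.0 s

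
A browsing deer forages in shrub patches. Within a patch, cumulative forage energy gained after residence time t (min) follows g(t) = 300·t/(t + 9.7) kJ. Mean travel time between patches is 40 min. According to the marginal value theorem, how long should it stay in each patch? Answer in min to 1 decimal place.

By the marginal value theorem, leave when the instantaneous gain rate g'(t) equals the habitat-wide average g(t)/(T + t).
g'(t) = 300·9.7/(t + 9.7)². Setting 300·9.7/(t+9.7)² = 300t/[(t+9.7)(40+t)] gives 9.7(40+t) = t(t+9.7), so t² = 9.7×40 = 388.
t* = √388 = 19.7 min.

19.7 min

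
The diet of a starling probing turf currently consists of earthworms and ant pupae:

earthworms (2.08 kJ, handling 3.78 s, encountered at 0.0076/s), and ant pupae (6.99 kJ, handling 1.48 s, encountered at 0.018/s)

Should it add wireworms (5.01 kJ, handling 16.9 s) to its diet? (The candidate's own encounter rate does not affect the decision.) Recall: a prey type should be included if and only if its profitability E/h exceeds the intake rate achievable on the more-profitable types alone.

Yes

On earthworms and ant pupae alone, R = ΣλE/(1+Σλh) = 0.1416/1.055 = 0.1342 kJ/s.
Profitability of wireworms: 5.01/16.9 = 0.2964 kJ/s.
0.2964 > 0.1342, so adding wireworms raises the average — include it.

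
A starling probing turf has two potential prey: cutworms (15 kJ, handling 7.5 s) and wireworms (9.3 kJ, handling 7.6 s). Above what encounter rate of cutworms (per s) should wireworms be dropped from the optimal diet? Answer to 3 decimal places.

0.210 per s

At the threshold, the rate on cutworms alone equals the profitability of wireworms: λ·15/(1 + λ·7.5) = 9.3/7.6 = 1.224.
Rearranging, λ(15 − 1.224×7.5) = 1.224, so λ = 1.224/5.822 = 0.2102 per s.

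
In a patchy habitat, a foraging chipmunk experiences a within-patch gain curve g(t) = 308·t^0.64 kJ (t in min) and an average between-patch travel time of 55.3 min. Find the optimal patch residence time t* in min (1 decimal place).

Optimal t* satisfies g'(t*) = g(t*)/(T + t*).
g'(t) = 0.64·308·t^-0.36. Setting 0.64·308·t^-0.36 = 308·t^0.64/(55.3+t) gives 0.64(55.3+t) = t, so 0.36·t = 0.64×55.3.
t* = 0.64×55.3/0.36 = 98.31 min.

98.3 min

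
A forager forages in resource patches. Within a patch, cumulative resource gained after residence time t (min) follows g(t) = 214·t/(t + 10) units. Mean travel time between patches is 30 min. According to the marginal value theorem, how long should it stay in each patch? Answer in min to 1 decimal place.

17.3 min

Maximise g(t)/(T+t): set derivative to zero → g'(t)(T+t) = g(t).
g'(t) = 214·10/(t + 10)². Setting 214·10/(t+10)² = 214t/[(t+10)(30+t)] gives 10(30+t) = t(t+10), so t² = 10×30 = 300.
t* = √300 = 17.32 min.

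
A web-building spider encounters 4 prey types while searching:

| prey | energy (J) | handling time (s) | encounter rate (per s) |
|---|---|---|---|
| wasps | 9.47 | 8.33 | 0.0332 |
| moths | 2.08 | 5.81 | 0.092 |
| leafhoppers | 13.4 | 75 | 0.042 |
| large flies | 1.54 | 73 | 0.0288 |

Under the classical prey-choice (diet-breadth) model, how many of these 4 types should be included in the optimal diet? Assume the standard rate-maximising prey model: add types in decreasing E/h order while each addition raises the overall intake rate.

2

Profitabilities (E/h, J/s): wasps 1.14, moths 0.358, leafhoppers 0.179, large flies 0.0211. Add prey in this order while the next type's profitability exceeds the intake rate on those already taken.
Rate on top 1: 0.2463. moths: 0.358 > 0.2463 → include.
Rate on top 2: 0.2793. leafhoppers: 0.179 < 0.2793 → exclude; stop.
Optimal diet: wasps, moths — 2 of 4 types.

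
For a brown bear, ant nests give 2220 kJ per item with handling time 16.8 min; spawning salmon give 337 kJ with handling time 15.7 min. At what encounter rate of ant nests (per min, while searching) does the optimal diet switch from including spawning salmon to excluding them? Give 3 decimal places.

0.012 per min

At the threshold, the rate on ant nests alone equals the profitability of spawning salmon: λ·2220/(1 + λ·16.8) = 337/15.7 = 21.46.
Rearranging, λ(2220 − 21.46×16.8) = 21.46, so λ = 21.46/1859 = 0.01154 per min.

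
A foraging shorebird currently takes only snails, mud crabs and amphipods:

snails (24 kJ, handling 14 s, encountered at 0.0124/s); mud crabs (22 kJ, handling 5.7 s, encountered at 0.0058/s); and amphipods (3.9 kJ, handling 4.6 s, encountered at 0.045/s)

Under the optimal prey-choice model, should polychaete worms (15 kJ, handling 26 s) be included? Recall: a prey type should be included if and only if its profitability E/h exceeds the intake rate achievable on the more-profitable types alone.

Yes

Current rate: (0.0124×24 + 0.0058×22 + 0.045×3.9)/(1 + 0.0124×14 + 0.0058×5.7 + 0.045×4.6) = 0.4249 kJ/s.
Profitability of polychaete worms: 15/26 = 0.5769 kJ/s.
Since 0.5769 > R, including polychaete worms increases the long-run rate.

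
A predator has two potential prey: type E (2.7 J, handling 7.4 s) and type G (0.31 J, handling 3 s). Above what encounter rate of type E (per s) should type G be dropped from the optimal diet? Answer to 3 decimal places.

The zero-one rule: include type G iff E₂/h₂ > λE₁/(1+λh₁). Equality gives the switch point.
λE₁h₂ = E₂ + λE₂h₁ ⇒ λ = E₂/(E₁h₂ − E₂h₁) = 0.31/(8.1 − 2.294) = 0.05339 per s.

0.053 per s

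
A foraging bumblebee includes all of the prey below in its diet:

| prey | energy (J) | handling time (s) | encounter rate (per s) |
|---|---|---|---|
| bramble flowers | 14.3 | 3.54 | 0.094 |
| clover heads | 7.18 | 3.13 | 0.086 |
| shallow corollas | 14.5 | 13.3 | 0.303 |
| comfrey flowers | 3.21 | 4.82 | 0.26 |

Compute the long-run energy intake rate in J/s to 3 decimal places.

1.044 J/s

R = (0.094×14.3 + 0.086×7.18 + 0.303×14.5 + 0.26×3.21) / (1 + 0.094×3.54 + 0.086×3.13 + 0.303×13.3 + 0.26×4.82) = 7.19/6.885 = 1.044 J/s.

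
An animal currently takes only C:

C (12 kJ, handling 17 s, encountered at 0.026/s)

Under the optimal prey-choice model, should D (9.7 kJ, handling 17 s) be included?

Intake rate on the current diet: R = (0.026×12) / (1 + 0.026×17) = 0.312/1.442 = 0.2164 kJ/s.
D: E/h = 9.7/17 = 0.5706 kJ/s.
Since 0.5706 > R, including D increases the long-run rate.

Yes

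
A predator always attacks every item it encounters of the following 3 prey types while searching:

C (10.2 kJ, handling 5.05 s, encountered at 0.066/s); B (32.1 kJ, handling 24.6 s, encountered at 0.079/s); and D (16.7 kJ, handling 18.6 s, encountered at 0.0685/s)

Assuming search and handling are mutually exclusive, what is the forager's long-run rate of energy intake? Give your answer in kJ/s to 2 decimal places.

R = Σλ_iE_i / (1 + Σλ_ih_i)
Numerator: 0.066×10.2 + 0.079×32.1 + 0.0685×16.7 = 4.353
Denominator: 1 + 0.066×5.05 + 0.079×24.6 + 0.0685×18.6 = 4.551
R = 4.353/4.551 = 0.9565 kJ/s

0.96 kJ/s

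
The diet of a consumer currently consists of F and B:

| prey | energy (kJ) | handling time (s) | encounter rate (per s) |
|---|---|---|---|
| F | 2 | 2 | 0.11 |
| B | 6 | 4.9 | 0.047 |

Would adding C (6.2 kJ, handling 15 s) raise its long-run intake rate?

Intake rate on the current diet: R = (0.11×2 + 0.047×6) / (1 + 0.11×2 + 0.047×4.9) = 0.502/1.45 = 0.3461 kJ/s.
C: E/h = 6.2/15 = 0.4133 kJ/s.
0.4133 > 0.3461, so adding C raises the average — include it.

Yes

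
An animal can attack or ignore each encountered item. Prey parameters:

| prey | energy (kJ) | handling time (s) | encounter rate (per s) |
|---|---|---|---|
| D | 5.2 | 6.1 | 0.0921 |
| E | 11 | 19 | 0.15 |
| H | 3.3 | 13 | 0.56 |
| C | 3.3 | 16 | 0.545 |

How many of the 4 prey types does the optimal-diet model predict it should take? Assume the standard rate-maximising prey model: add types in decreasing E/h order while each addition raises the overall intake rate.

Profitabilities (E/h, kJ/s): D 0.852, E 0.579, H 0.254, C 0.206. Add prey in this order while the next type's profitability exceeds the intake rate on those already taken.
Rate on top 1: 0.3066. E: 0.579 > 0.3066 → include.
Rate on top 2: 0.4826. H: 0.254 < 0.4826 → exclude; stop.
Optimal diet: D, E — 2 of 4 types.

2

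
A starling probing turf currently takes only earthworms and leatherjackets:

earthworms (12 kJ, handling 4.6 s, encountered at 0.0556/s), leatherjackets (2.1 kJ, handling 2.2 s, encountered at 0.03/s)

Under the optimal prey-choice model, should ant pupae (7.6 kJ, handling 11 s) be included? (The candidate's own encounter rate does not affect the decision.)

Yes

Intake rate on the current diet: R = (0.0556×12 + 0.03×2.1) / (1 + 0.0556×4.6 + 0.03×2.2) = 0.7302/1.322 = 0.5524 kJ/s.
ant pupae: E/h = 7.6/11 = 0.6909 kJ/s.
0.6909 > 0.5524, so adding ant pupae raises the average — include it.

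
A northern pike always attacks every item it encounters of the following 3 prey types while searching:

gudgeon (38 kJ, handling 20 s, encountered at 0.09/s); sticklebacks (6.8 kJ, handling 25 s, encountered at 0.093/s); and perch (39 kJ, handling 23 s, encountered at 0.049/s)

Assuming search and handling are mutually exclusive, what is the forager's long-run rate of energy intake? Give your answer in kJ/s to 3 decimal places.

Energy encountered per unit search time: 0.09×38 + 0.093×6.8 + 0.049×39 = 5.963 kJ/s.
Handling time per unit search time: 0.09×20 + 0.093×25 + 0.049×23 = 5.252.
Rate = 5.963/(1 + 5.252) = 0.9538 kJ/s.

0.954 kJ/s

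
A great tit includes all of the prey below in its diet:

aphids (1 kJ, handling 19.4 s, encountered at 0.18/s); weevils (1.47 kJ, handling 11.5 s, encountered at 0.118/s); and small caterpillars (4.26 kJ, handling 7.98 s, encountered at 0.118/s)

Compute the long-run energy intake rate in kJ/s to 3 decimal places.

0.126 kJ/s

R = (0.18×1 + 0.118×1.47 + 0.118×4.26) / (1 + 0.18×19.4 + 0.118×11.5 + 0.118×7.98) = 0.8561/6.791 = 0.1261 kJ/s.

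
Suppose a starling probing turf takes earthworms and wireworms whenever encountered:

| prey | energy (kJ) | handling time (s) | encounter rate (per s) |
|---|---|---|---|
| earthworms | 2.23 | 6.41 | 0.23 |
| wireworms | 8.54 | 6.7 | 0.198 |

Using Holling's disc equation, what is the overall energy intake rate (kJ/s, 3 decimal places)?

0.580 kJ/s

R = (0.23×2.23 + 0.198×8.54) / (1 + 0.23×6.41 + 0.198×6.7) = 2.204/3.801 = 0.5798 kJ/s.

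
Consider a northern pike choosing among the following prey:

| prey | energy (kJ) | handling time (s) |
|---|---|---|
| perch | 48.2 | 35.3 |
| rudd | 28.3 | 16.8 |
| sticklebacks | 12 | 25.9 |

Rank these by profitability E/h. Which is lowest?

Profitability E/h (kJ/s): perch = 48.2/35.3 = 1.37, rudd = 28.3/16.8 = 1.68, sticklebacks = 12/25.9 = 0.463.
Ranked: rudd > perch > sticklebacks.

sticklebacks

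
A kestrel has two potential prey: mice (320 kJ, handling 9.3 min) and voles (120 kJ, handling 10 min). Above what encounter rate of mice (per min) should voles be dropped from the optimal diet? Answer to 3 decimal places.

0.058 per min

The zero-one rule: include voles iff E₂/h₂ > λE₁/(1+λh₁). Equality gives the switch point.
λE₁h₂ = E₂ + λE₂h₁ ⇒ λ = E₂/(E₁h₂ − E₂h₁) = 120/(3200 − 1116) = 0.05758 per min.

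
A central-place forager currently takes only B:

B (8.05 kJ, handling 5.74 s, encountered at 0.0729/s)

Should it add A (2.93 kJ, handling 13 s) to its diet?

Current rate: (0.0729×8.05)/(1 + 0.0729×5.74) = 0.4137 kJ/s.
A: E/h = 2.93/13 = 0.2254 kJ/s.
0.2254 < 0.4137, so adding A would lower the average — exclude it.

No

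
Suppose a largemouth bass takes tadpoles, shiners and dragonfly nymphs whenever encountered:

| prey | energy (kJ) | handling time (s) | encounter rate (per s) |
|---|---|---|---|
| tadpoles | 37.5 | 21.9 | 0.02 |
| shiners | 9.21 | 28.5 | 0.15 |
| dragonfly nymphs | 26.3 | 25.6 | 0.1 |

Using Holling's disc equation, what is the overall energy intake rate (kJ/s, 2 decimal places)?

0.58 kJ/s

Energy encountered per unit search time: 0.02×37.5 + 0.15×9.21 + 0.1×26.3 = 4.762 kJ/s.
Handling time per unit search time: 0.02×21.9 + 0.15×28.5 + 0.1×25.6 = 7.273.
Rate = 4.762/(1 + 7.273) = 0.5755 kJ/s.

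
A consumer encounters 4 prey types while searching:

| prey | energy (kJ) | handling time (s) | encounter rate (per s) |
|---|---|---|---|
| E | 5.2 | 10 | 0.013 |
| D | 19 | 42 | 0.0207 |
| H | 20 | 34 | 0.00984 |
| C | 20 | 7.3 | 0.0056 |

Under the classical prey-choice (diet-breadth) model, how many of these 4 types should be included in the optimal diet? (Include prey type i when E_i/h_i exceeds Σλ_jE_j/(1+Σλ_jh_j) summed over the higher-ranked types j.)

Rank by E/h (kJ/s): C 2.74, H 0.588, E 0.52, D 0.452. Include each in turn until the next type's E/h falls below the running intake rate.
Rate on top 1: 0.1076. H: 0.588 > 0.1076 → include.
Rate on top 2: 0.2245. E: 0.52 > 0.2245 → include.
Rate on top 3: 0.25. D: 0.452 > 0.25 → include.
Optimal diet: C, H, E, D — 4 of 4 types.

4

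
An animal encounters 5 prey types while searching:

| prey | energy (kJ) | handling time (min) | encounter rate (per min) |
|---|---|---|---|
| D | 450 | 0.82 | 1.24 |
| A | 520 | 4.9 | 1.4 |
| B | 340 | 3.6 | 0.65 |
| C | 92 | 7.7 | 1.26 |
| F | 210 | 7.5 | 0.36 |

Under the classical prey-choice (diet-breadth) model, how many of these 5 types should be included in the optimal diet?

Profitabilities (E/h, kJ/min): D 549, A 106, B 94.4, F 28, C 11.9. Add prey in this order while the next type's profitability exceeds the intake rate on those already taken.
Rate on top 1: 276.7. A: 106 < 276.7 → exclude; stop.
Optimal diet: D — 1 of 5 types.

1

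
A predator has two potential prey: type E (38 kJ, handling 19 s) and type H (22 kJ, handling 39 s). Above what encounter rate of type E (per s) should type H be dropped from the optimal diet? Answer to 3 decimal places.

0.021 per s

The zero-one rule: include type H iff E₂/h₂ > λE₁/(1+λh₁). Equality gives the switch point.
λE₁h₂ = E₂ + λE₂h₁ ⇒ λ = E₂/(E₁h₂ − E₂h₁) = 22/(1482 − 418) = 0.02068 per s.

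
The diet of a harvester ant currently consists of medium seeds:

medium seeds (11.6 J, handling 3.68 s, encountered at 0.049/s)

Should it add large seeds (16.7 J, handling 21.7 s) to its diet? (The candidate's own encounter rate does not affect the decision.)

On medium seeds alone, R = ΣλE/(1+Σλh) = 0.5684/1.18 = 0.4816 J/s.
Profitability of large seeds: 16.7/21.7 = 0.7696 J/s.
0.7696 > 0.4816, so adding large seeds raises the average — include it.

Yes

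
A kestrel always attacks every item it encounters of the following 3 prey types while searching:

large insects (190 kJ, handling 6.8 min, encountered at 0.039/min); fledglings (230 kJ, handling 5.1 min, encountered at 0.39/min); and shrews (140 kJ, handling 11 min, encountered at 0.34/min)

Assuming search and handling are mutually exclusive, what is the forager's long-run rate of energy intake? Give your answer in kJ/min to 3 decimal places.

20.690 kJ/min

R = (0.039×190 + 0.39×230 + 0.34×140) / (1 + 0.039×6.8 + 0.39×5.1 + 0.34×11) = 144.7/6.994 = 20.69 kJ/min.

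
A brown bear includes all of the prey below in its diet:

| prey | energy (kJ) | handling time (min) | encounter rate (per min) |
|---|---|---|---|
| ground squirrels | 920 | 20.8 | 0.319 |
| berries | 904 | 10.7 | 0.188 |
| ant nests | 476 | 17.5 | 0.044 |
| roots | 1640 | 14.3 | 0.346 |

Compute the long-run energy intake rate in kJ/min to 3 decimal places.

68.457 kJ/min

R = Σλ_iE_i / (1 + Σλ_ih_i)
Numerator: 0.319×920 + 0.188×904 + 0.044×476 + 0.346×1640 = 1052
Denominator: 1 + 0.319×20.8 + 0.188×10.7 + 0.044×17.5 + 0.346×14.3 = 15.36
R = 1052/15.36 = 68.46 kJ/min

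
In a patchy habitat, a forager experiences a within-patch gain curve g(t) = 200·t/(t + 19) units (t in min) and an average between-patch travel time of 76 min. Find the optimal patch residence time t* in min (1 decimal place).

38.0 min

Optimal t* satisfies g'(t*) = g(t*)/(T + t*).
g'(t) = 200·19/(t + 19)². Setting 200·19/(t+19)² = 200t/[(t+19)(76+t)] gives 19(76+t) = t(t+19), so t² = 19×76 = 1444.
t* = √1444 = 38 min.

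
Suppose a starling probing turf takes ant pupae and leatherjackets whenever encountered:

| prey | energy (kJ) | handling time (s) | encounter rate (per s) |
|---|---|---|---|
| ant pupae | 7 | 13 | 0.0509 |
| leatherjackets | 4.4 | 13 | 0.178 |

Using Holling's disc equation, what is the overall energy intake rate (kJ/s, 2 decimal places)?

R = Σλ_iE_i / (1 + Σλ_ih_i)
Numerator: 0.0509×7 + 0.178×4.4 = 1.139
Denominator: 1 + 0.0509×13 + 0.178×13 = 3.976
R = 1.139/3.976 = 0.2866 kJ/s

0.29 kJ/s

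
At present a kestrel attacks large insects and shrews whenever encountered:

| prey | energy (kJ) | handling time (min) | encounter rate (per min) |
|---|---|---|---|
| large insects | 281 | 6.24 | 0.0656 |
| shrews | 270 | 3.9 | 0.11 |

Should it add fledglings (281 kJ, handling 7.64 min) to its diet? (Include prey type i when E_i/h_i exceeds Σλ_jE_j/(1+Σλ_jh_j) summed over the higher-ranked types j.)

Current rate: (0.0656×281 + 0.11×270)/(1 + 0.0656×6.24 + 0.11×3.9) = 26.18 kJ/min.
Profitability of fledglings: 281/7.64 = 36.78 kJ/min.
Since 36.78 > R, including fledglings increases the long-run rate.

Yes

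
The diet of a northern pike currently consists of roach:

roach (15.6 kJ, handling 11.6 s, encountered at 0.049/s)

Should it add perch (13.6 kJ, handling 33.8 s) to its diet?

Intake rate on the current diet: R = (0.049×15.6) / (1 + 0.049×11.6) = 0.7644/1.568 = 0.4874 kJ/s.
Profitability of perch: 13.6/33.8 = 0.4024 kJ/s.
0.4024 < 0.4874, so adding perch would lower the average — exclude it.

No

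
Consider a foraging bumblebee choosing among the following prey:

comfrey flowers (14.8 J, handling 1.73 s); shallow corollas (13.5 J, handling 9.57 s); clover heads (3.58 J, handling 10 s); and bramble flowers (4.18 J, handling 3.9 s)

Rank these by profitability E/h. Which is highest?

comfrey flowers

Profitability E/h (J/s): comfrey flowers = 14.8/1.73 = 8.55, shallow corollas = 13.5/9.57 = 1.41, clover heads = 3.58/10 = 0.358, bramble flowers = 4.18/3.9 = 1.07.
Ranked: comfrey flowers > shallow corollas > bramble flowers > clover heads.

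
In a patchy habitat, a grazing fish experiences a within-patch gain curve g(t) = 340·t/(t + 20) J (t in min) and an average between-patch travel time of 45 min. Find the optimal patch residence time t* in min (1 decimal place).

By the marginal value theorem, leave when the instantaneous gain rate g'(t) equals the habitat-wide average g(t)/(T + t).
g'(t) = 340·20/(t + 20)². Setting 340·20/(t+20)² = 340t/[(t+20)(45+t)] gives 20(45+t) = t(t+20), so t² = 20×45 = 900.
t* = √900 = 30 min.

30.0 min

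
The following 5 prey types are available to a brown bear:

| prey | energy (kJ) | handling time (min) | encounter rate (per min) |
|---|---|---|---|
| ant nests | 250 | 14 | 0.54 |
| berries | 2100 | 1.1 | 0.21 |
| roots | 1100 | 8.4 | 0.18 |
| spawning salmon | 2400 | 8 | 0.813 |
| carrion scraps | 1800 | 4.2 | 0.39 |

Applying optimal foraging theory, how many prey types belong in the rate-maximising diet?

2

E/h in descending order: berries 1.91e+03, carrion scraps 429, spawning salmon 300, roots 131, ant nests 17.9 kJ/min. The optimal diet is the largest prefix of this list for which every included type satisfies E_i/h_i > R on the types above it.
Rate on top 1: 358.2. carrion scraps: 429 > 358.2 → include.
Rate on top 2: 398.4. spawning salmon: 300 < 398.4 → exclude; stop.
Optimal diet: berries, carrion scraps — 2 of 5 types.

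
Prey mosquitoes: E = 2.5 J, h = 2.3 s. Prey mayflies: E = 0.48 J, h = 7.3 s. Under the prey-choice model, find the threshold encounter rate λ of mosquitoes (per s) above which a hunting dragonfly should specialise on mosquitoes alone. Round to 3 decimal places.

0.028 per s

Drop mayflies once their profitability E₂/h₂ falls below the rate achievable on mosquitoes alone: E₂/h₂ = λE₁/(1 + λh₁).
Solve for λ: λE₁h₂ = E₂(1 + λh₁) → λ(E₁h₂ − E₂h₁) = E₂ → λ = E₂/(E₁h₂ − E₂h₁).
λ = 0.48/(2.5×7.3 − 0.48×2.3) = 0.48/17.15 = 0.02799 per s.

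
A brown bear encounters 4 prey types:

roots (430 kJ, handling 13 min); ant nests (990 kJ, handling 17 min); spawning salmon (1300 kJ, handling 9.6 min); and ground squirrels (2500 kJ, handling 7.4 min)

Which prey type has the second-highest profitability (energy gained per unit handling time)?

In descending order of E/h:
ground squirrels: 2500/7.4 = 338 kJ/min
spawning salmon: 1300/9.6 = 135 kJ/min
ant nests: 990/17 = 58.2 kJ/min
roots: 430/13 = 33.1 kJ/min

spawning salmon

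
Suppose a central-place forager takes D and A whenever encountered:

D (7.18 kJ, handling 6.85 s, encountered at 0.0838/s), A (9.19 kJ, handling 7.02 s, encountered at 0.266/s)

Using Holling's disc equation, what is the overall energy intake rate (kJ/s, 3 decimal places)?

0.885 kJ/s

R = Σλ_iE_i / (1 + Σλ_ih_i)
Numerator: 0.0838×7.18 + 0.266×9.19 = 3.046
Denominator: 1 + 0.0838×6.85 + 0.266×7.02 = 3.441
R = 3.046/3.441 = 0.8852 kJ/s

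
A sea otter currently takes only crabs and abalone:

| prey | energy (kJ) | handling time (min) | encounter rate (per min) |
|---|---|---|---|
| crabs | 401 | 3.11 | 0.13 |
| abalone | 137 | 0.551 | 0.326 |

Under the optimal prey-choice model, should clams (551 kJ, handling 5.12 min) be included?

Yes

Intake rate on the current diet: R = (0.13×401 + 0.326×137) / (1 + 0.13×3.11 + 0.326×0.551) = 96.79/1.584 = 61.11 kJ/min.
clams: E/h = 551/5.12 = 107.6 kJ/min.
Since 107.6 > R, including clams increases the long-run rate.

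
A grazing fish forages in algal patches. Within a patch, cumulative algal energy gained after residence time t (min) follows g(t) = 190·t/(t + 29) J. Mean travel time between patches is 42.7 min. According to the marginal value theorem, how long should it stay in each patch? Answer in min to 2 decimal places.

Optimal t* satisfies g'(t*) = g(t*)/(T + t*).
g'(t) = 190·29/(t + 29)². Setting 190·29/(t+29)² = 190t/[(t+29)(42.7+t)] gives 29(42.7+t) = t(t+29), so t² = 29×42.7 = 1238.
t* = √1238 = 35.19 min.

35.19 min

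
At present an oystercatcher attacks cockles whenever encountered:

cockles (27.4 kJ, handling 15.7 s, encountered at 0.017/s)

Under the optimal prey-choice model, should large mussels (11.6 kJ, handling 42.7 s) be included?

Intake rate on the current diet: R = (0.017×27.4) / (1 + 0.017×15.7) = 0.4658/1.267 = 0.3677 kJ/s.
large mussels: E/h = 11.6/42.7 = 0.2717 kJ/s.
0.2717 < 0.3677, so adding large mussels would lower the average — exclude it.

No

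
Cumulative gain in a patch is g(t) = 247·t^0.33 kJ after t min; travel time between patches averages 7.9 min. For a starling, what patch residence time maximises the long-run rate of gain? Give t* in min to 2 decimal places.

3.89 min

Maximise g(t)/(T+t): set derivative to zero → g'(t)(T+t) = g(t).
g'(t) = 0.33·247·t^-0.67. Setting 0.33·247·t^-0.67 = 247·t^0.33/(7.9+t) gives 0.33(7.9+t) = t, so 0.67·t = 0.33×7.9.
t* = 0.33×7.9/0.67 = 3.891 min.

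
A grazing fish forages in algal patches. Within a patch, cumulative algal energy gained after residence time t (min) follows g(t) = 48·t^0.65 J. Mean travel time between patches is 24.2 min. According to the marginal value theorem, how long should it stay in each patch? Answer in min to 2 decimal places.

44.94 min

Maximise g(t)/(T+t): set derivative to zero → g'(t)(T+t) = g(t).
g'(t) = 0.65·48·t^-0.35. Setting 0.65·48·t^-0.35 = 48·t^0.65/(24.2+t) gives 0.65(24.2+t) = t, so 0.35·t = 0.65×24.2.
t* = 0.65×24.2/0.35 = 44.94 min.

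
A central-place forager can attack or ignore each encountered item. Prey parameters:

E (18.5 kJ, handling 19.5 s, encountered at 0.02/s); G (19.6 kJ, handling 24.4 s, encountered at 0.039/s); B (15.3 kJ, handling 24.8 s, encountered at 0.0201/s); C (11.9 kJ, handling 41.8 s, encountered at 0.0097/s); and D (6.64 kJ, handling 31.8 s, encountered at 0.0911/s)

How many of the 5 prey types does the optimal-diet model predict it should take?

3

Rank by E/h (kJ/s): E 0.949, G 0.803, B 0.617, C 0.285, D 0.209. Include each in turn until the next type's E/h falls below the running intake rate.
Rate on top 1: 0.2662. G: 0.803 > 0.2662 → include.
Rate on top 2: 0.4845. B: 0.617 > 0.4845 → include.
Rate on top 3: 0.5077. C: 0.285 < 0.5077 → exclude; stop.
Optimal diet: E, G, B — 3 of 5 types.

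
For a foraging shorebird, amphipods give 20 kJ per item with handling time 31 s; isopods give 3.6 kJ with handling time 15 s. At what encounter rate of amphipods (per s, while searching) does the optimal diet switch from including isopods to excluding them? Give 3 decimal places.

At the threshold, the rate on amphipods alone equals the profitability of isopods: λ·20/(1 + λ·31) = 3.6/15 = 0.24.
Rearranging, λ(20 − 0.24×31) = 0.24, so λ = 0.24/12.56 = 0.01911 per s.

0.019 per s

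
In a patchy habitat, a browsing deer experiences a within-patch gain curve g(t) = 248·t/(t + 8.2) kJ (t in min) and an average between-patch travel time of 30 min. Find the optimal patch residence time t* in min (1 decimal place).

By the marginal value theorem, leave when the instantaneous gain rate g'(t) equals the habitat-wide average g(t)/(T + t).
g'(t) = 248·8.2/(t + 8.2)². Setting 248·8.2/(t+8.2)² = 248t/[(t+8.2)(30+t)] gives 8.2(30+t) = t(t+8.2), so t² = 8.2×30 = 246.
t* = √246 = 15.68 min.

15.7 min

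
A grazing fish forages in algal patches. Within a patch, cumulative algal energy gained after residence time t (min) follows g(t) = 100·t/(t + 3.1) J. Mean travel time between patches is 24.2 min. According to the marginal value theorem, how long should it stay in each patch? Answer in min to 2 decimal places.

Optimal t* satisfies g'(t*) = g(t*)/(T + t*).
g'(t) = 100·3.1/(t + 3.1)². Setting 100·3.1/(t+3.1)² = 100t/[(t+3.1)(24.2+t)] gives 3.1(24.2+t) = t(t+3.1), so t² = 3.1×24.2 = 75.02.
t* = √75.02 = 8.661 min.

8.66 min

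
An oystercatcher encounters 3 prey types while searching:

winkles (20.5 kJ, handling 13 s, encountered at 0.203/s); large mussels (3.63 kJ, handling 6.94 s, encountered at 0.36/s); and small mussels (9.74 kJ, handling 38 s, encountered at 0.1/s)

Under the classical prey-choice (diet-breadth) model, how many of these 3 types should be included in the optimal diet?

1

E/h in descending order: winkles 1.58, large mussels 0.523, small mussels 0.256 kJ/s. The optimal diet is the largest prefix of this list for which every included type satisfies E_i/h_i > R on the types above it.
Rate on top 1: 1.144. large mussels: 0.523 < 1.144 → exclude; stop.
Optimal diet: winkles — 1 of 3 types.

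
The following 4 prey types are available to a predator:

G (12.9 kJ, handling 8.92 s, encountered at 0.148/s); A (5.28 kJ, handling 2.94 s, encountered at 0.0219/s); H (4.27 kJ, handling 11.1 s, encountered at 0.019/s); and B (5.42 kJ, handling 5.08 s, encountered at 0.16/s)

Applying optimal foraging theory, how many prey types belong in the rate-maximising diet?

Rank by E/h (kJ/s): A 1.8, G 1.45, B 1.07, H 0.385. Include each in turn until the next type's E/h falls below the running intake rate.
Rate on top 1: 0.1086. G: 1.45 > 0.1086 → include.
Rate on top 2: 0.8491. B: 1.07 > 0.8491 → include.
Rate on top 3: 0.9045. H: 0.385 < 0.9045 → exclude; stop.
Optimal diet: A, G, B — 3 of 4 types.

3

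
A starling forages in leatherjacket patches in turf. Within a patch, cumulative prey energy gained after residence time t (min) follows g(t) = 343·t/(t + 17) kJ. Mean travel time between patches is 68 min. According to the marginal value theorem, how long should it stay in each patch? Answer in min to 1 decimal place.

34.0 min

Optimal t* satisfies g'(t*) = g(t*)/(T + t*).
g'(t) = 343·17/(t + 17)². Setting 343·17/(t+17)² = 343t/[(t+17)(68+t)] gives 17(68+t) = t(t+17), so t² = 17×68 = 1156.
t* = √1156 = 34 min.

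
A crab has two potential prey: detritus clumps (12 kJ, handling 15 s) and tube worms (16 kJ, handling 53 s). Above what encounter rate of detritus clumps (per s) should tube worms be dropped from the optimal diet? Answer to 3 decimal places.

Drop tube worms once their profitability E₂/h₂ falls below the rate achievable on detritus clumps alone: E₂/h₂ = λE₁/(1 + λh₁).
Solve for λ: λE₁h₂ = E₂(1 + λh₁) → λ(E₁h₂ − E₂h₁) = E₂ → λ = E₂/(E₁h₂ − E₂h₁).
λ = 16/(12×53 − 16×15) = 16/396 = 0.0404 per s.

0.040 per s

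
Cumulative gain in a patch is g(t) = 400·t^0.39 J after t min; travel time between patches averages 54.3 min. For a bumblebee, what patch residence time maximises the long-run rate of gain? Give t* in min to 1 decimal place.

34.7 min

Maximise g(t)/(T+t): set derivative to zero → g'(t)(T+t) = g(t).
g'(t) = 0.39·400·t^-0.61. Setting 0.39·400·t^-0.61 = 400·t^0.39/(54.3+t) gives 0.39(54.3+t) = t, so 0.61·t = 0.39×54.3.
t* = 0.39×54.3/0.61 = 34.72 min.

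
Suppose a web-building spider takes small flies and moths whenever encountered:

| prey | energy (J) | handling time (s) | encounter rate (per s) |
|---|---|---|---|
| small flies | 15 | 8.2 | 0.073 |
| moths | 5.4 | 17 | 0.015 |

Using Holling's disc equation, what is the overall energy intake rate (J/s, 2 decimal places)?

0.63 J/s

R = Σλ_iE_i / (1 + Σλ_ih_i)
Numerator: 0.073×15 + 0.015×5.4 = 1.176
Denominator: 1 + 0.073×8.2 + 0.015×17 = 1.854
R = 1.176/1.854 = 0.6344 J/s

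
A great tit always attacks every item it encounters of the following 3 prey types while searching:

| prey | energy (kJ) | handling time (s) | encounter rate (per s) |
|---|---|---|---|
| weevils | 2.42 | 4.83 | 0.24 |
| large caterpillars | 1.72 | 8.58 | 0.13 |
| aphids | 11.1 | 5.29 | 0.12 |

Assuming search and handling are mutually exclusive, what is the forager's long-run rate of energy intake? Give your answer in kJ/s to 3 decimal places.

0.546 kJ/s

Energy encountered per unit search time: 0.24×2.42 + 0.13×1.72 + 0.12×11.1 = 2.136 kJ/s.
Handling time per unit search time: 0.24×4.83 + 0.13×8.58 + 0.12×5.29 = 2.909.
Rate = 2.136/(1 + 2.909) = 0.5465 kJ/s.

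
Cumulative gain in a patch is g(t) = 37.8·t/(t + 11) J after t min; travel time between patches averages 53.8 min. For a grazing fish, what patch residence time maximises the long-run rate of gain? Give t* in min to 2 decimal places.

24.33 min

Optimal t* satisfies g'(t*) = g(t*)/(T + t*).
g'(t) = 37.8·11/(t + 11)². Setting 37.8·11/(t+11)² = 37.8t/[(t+11)(53.8+t)] gives 11(53.8+t) = t(t+11), so t² = 11×53.8 = 591.8.
t* = √591.8 = 24.33 min.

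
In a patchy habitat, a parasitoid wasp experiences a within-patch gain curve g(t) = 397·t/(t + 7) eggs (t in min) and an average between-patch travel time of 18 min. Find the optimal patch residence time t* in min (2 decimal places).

Optimal t* satisfies g'(t*) = g(t*)/(T + t*).
g'(t) = 397·7/(t + 7)². Setting 397·7/(t+7)² = 397t/[(t+7)(18+t)] gives 7(18+t) = t(t+7), so t² = 7×18 = 126.
t* = √126 = 11.22 min.

11.22 min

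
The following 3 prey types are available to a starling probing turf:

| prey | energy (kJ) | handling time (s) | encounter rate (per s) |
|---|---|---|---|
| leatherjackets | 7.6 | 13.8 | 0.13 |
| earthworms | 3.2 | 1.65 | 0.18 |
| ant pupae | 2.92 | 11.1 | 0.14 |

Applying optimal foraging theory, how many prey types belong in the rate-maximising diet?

2

Rank by E/h (kJ/s): earthworms 1.94, leatherjackets 0.551, ant pupae 0.263. Include each in turn until the next type's E/h falls below the running intake rate.
Rate on top 1: 0.4441. leatherjackets: 0.551 > 0.4441 → include.
Rate on top 2: 0.506. ant pupae: 0.263 < 0.506 → exclude; stop.
Optimal diet: earthworms, leatherjackets — 2 of 3 types.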